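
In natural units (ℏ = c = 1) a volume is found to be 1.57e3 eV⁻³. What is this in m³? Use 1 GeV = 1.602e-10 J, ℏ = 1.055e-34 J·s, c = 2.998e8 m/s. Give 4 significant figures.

Volume is [L]³ = [E]⁻³·(ℏc)³.
1 GeV⁻³ → (ℏc)³ × (1 GeV in J)⁻³ = 7.696e-48 m³.
Convert the energy scale: 1.57e3 eV⁻³ = 1.57e30 GeV⁻³.
Result: 1.57e30 × 7.696e-48 = 1.208e-17 m³.

1.208e-17 m³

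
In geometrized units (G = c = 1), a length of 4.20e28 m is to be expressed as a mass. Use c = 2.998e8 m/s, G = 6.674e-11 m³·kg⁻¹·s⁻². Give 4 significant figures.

5.656e55 kg

Length → mass via c²/G.
4.20e28 m × (c²/G) = 5.656e55 kg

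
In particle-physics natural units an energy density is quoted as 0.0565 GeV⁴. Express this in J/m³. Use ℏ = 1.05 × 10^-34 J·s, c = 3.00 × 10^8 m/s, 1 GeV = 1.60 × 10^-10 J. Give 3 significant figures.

[E]/[L]³ = [E]⁴/(ℏc)³; restore (ℏc)⁻³.
1 GeV⁴ → 1/(ℏc)³ × (1 GeV in J)⁴ = 2.10 × 10^37 J/m³.
Result: 0.0565 × 2.10 × 10^37 = 1.18 × 10^36 J/m³.

1.18 × 10^36 J/m³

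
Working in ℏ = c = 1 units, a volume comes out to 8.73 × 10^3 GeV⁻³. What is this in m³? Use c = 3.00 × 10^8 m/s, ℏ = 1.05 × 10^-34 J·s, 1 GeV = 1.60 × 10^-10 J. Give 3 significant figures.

6.66 × 10^-44 m³

Volume is [L]³ = [E]⁻³·(ℏc)³.
1 GeV⁻³ → (ℏc)³ × (1 GeV in J)⁻³ = 7.63 × 10^-48 m³.
Result: 8.73 × 10^3 × 7.63 × 10^-48 = 6.66 × 10^-44 m³.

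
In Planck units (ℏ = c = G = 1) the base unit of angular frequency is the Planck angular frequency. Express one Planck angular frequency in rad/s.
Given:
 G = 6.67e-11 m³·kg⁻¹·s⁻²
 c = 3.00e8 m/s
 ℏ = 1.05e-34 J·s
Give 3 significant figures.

1.86e43 rad/s

ω_P = √(c⁵/(ℏG))
  = √(3.47e86)
  = 1.86e43 rad/s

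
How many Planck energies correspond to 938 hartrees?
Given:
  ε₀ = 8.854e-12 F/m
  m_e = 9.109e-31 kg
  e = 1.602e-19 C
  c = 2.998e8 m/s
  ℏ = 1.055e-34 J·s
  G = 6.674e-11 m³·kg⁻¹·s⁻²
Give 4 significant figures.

2.087e-24

hartree: E_h = m_e e⁴/(4πε₀ℏ)² = 4.354e-18 J
Planck energy: E_P = √(ℏc⁵/G) = 1.957e9 J
938 × 4.354e-18 / 1.957e9 = 2.087e-24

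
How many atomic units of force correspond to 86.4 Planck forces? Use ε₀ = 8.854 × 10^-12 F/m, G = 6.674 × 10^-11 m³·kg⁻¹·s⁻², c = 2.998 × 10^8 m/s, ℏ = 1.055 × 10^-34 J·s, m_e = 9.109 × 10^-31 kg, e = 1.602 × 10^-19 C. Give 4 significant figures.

Planck force: F_P = c⁴/G = 1.210 × 10^44 N
atomic unit of force: F_au = E_h/a₀ = m_e²e⁶/((4πε₀)³ℏ⁴) = 8.220 × 10^-8 N
86.4 × 1.210 × 10^44 / 8.220 × 10^-8 = 1.272 × 10^53

1.272 × 10^53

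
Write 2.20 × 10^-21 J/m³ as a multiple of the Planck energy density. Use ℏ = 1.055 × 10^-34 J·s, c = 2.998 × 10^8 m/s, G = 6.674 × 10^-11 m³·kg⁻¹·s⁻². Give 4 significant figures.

4.749 × 10^-135

Planck energy density: u_P = c⁷/(ℏG²) = 4.632 × 10^113 J/m³.
2.20 × 10^-21 / 4.632 × 10^113 = 4.749 × 10^-135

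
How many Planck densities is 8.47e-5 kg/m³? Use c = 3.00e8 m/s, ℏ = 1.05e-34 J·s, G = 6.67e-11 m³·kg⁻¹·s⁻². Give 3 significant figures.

1.63e-101

Planck density: ρ_P = c⁵/(ℏG²) = 5.20e96 kg/m³.
8.47e-5 / 5.20e96 = 1.63e-101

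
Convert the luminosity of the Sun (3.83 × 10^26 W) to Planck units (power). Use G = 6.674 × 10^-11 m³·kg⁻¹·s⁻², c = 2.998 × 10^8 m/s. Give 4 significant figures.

Planck power: P_P = c⁵/G = 3.629 × 10^52 W.
3.83 × 10^26 / 3.629 × 10^52 = 1.055 × 10^-26

1.055 × 10^-26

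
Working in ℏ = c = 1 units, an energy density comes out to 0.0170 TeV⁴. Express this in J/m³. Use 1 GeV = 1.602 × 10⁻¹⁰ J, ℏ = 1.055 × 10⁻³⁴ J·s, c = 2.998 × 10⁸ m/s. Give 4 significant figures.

[E]/[L]³ = [E]⁴/(ℏc)³; restore (ℏc)⁻³.
1 GeV⁴ → 1/(ℏc)³ × (1 GeV in J)⁴ = 2.082 × 10³⁷ J/m³.
Convert the energy scale: 0.0170 TeV⁴ = 1.70 × 10¹⁰ GeV⁴.
Result: 1.70 × 10¹⁰ × 2.082 × 10³⁷ = 3.539 × 10⁴⁷ J/m³.

3.539 × 10⁴⁷ J/m³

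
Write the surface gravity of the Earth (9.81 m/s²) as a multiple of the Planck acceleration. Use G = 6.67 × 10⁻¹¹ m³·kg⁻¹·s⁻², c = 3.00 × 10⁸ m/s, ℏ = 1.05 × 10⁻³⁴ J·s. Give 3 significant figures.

1.76 × 10⁻⁵¹

Planck acceleration: a_P = √(c⁷/(ℏG)) = 5.59 × 10⁵¹ m/s².
9.81 / 5.59 × 10⁵¹ = 1.76 × 10⁻⁵¹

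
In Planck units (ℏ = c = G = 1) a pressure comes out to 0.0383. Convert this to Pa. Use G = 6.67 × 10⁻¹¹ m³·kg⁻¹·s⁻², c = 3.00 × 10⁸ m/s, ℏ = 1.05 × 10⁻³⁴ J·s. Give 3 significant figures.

One Planck pressure: p_P = c⁷/(ℏG²) = 4.68 × 10¹¹³ Pa.
0.0383 × 4.68 × 10¹¹³ Pa = 1.79 × 10¹¹² Pa

1.79 × 10¹¹² Pa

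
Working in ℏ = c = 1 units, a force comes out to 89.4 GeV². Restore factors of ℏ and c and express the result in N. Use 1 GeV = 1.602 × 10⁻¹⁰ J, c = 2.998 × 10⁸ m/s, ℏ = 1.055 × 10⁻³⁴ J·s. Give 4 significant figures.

7.254 × 10⁷ N

Force is [E]/[L] = [E]²/(ℏc); restore (ℏc)⁻¹.
1 GeV² → 1/(ℏc) × (1 GeV in J)² = 8.114 × 10⁵ N.
Result: 89.4 × 8.114 × 10⁵ = 7.254 × 10⁷ N.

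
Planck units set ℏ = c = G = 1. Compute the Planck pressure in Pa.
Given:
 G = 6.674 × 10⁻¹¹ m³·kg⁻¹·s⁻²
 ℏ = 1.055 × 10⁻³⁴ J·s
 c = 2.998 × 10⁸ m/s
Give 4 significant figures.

The unique combination of the constants set to 1 with dimensions of pressure is p_P = c⁷/(ℏG²).
  = 2.177 × 10⁵⁹ / 4.699 × 10⁻⁵⁵
  = 4.632 × 10¹¹³ Pa

4.632 × 10¹¹³ Pa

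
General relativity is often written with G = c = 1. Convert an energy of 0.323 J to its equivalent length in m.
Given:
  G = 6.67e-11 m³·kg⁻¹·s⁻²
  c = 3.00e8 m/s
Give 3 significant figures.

2.66e-45 m

Energy → length via G/c⁴.
0.323 J × (G/c⁴) = 2.66e-45 m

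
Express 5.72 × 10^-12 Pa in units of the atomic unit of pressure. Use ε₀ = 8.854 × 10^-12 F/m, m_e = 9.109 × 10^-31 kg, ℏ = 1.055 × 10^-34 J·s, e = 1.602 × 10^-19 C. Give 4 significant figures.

atomic unit of pressure: P_au = E_h/a₀³ = m_e⁴e¹⁰/((4πε₀)⁵ℏ⁸) = 2.929 × 10^13 Pa.
5.72 × 10^-12 / 2.929 × 10^13 = 1.953 × 10^-25

1.953 × 10^-25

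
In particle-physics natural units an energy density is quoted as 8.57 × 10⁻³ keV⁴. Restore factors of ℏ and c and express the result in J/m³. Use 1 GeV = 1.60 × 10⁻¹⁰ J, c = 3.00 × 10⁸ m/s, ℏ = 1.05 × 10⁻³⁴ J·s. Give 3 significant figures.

[E]/[L]³ = [E]⁴/(ℏc)³; restore (ℏc)⁻³.
1 GeV⁴ → 1/(ℏc)³ × (1 GeV in J)⁴ = 2.10 × 10³⁷ J/m³.
Convert the energy scale: 8.57 × 10⁻³ keV⁴ = 8.57 × 10⁻²⁷ GeV⁴.
Result: 8.57 × 10⁻²⁷ × 2.10 × 10³⁷ = 1.80 × 10¹¹ J/m³.

1.80 × 10¹¹ J/m³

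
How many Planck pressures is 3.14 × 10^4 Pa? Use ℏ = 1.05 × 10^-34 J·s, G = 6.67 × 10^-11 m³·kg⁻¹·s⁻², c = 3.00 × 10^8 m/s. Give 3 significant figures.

Planck pressure: p_P = c⁷/(ℏG²) = 4.68 × 10^113 Pa.
3.14 × 10^4 / 4.68 × 10^113 = 6.71 × 10^-110

6.71 × 10^-110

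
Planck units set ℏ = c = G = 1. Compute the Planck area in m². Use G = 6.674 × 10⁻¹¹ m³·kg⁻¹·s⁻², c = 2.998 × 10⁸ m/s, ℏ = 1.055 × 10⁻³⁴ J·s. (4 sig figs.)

From ℏ = c = G = 1 the area scale is A_P = ℏG/c³.
  = 7.041 × 10⁻⁴⁵ / 2.695 × 10²⁵
  = 2.613 × 10⁻⁷⁰ m²

2.613 × 10⁻⁷⁰ m²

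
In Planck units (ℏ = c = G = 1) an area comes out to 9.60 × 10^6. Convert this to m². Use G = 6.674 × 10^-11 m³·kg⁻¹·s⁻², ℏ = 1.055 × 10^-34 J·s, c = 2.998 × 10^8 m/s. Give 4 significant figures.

2.509 × 10^-63 m²

One Planck area: A_P = ℏG/c³ = 2.613 × 10^-70 m².
9.60 × 10^6 × 2.613 × 10^-70 m² = 2.509 × 10^-63 m²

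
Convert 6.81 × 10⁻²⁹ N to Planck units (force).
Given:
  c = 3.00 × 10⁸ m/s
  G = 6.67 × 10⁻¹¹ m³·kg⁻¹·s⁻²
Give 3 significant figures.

5.61 × 10⁻⁷³

Planck force: F_P = c⁴/G = 1.21 × 10⁴⁴ N.
6.81 × 10⁻²⁹ / 1.21 × 10⁴⁴ = 5.61 × 10⁻⁷³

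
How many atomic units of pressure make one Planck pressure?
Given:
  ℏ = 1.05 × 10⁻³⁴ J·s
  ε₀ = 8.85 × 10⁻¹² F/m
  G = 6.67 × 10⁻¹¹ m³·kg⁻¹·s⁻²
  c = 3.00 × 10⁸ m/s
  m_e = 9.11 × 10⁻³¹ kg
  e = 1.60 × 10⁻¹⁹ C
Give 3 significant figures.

1.55 × 10¹⁰⁰

Planck pressure: p_P = c⁷/(ℏG²) = 4.68 × 10¹¹³ Pa
atomic unit of pressure: P_au = E_h/a₀³ = m_e⁴e¹⁰/((4πε₀)⁵ℏ⁸) = 3.01 × 10¹³ Pa
ratio = 4.68 × 10¹¹³ / 3.01 × 10¹³ = 1.55 × 10¹⁰⁰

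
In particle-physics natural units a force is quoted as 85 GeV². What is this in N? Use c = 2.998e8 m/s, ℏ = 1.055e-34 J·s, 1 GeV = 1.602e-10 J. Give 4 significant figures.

Force is [E]/[L] = [E]²/(ℏc); restore (ℏc)⁻¹.
1 GeV² → 1/(ℏc) × (1 GeV in J)² = 8.114e5 N.
Result: 85 × 8.114e5 = 6.897e7 N.

6.897e7 N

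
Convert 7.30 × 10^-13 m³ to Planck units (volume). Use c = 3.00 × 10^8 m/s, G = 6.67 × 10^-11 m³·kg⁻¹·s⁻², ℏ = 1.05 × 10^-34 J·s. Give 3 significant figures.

1.75 × 10^92

Planck volume: V_P = (ℏG/c³)^(3/2) = 4.18 × 10^-105 m³.
7.30 × 10^-13 / 4.18 × 10^-105 = 1.75 × 10^92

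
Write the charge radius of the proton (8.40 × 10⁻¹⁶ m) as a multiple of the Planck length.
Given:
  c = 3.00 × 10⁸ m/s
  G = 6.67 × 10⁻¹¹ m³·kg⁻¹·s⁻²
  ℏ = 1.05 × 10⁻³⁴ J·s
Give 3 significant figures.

5.22 × 10¹⁹

Planck length: ℓ_P = √(ℏG/c³) = 1.61 × 10⁻³⁵ m.
8.40 × 10⁻¹⁶ / 1.61 × 10⁻³⁵ = 5.22 × 10¹⁹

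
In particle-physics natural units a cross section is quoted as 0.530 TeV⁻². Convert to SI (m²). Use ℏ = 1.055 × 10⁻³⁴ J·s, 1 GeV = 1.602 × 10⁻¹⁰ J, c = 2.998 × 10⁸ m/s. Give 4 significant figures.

Area is [L]² = [E]⁻²·(ℏc)²; restore (ℏc)².
1 GeV⁻² → (ℏc)² × (1 GeV in J)⁻² = 3.898 × 10⁻³² m².
Convert the energy scale: 0.530 TeV⁻² = 5.30 × 10⁻⁷ GeV⁻².
Result: 5.30 × 10⁻⁷ × 3.898 × 10⁻³² = 2.066 × 10⁻³⁸ m².

2.066 × 10⁻³⁸ m²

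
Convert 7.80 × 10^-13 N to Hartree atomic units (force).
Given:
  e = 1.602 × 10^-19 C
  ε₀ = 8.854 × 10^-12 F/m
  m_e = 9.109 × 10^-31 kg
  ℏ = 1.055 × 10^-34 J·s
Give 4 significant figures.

9.489 × 10^-6

atomic unit of force: F_au = E_h/a₀ = m_e²e⁶/((4πε₀)³ℏ⁴) = 8.220 × 10^-8 N.
7.80 × 10^-13 / 8.220 × 10^-8 = 9.489 × 10^-6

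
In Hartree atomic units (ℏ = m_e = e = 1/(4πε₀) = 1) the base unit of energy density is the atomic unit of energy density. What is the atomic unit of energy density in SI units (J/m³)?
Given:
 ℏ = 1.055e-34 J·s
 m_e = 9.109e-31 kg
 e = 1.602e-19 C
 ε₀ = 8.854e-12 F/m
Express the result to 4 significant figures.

u_au = E_h/a₀³ = m_e⁴e¹⁰/((4πε₀)⁵ℏ⁸)
E_h = 4.354e-18 J
a₀ = 5.297e-11 m
E_h/a₀³ = 2.929e13 J/m³

2.929e13 J/m³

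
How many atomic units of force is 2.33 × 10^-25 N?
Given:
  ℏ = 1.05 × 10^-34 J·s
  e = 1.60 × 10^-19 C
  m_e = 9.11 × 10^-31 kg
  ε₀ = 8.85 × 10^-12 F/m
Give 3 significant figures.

atomic unit of force: F_au = E_h/a₀ = m_e²e⁶/((4πε₀)³ℏ⁴) = 8.33 × 10^-8 N.
2.33 × 10^-25 / 8.33 × 10^-8 = 2.80 × 10^-18

2.80 × 10^-18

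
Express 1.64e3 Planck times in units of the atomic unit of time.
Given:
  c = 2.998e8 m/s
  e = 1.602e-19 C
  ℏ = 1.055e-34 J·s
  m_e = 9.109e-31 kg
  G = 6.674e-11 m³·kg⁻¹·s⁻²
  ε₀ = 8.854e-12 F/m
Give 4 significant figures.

Planck time: t_P = √(ℏG/c⁵) = 5.392e-44 s
atomic unit of time: τ_au = (4πε₀)²ℏ³/(m_e e⁴) = 2.423e-17 s
1.64e3 × 5.392e-44 / 2.423e-17 = 3.650e-24

3.650e-24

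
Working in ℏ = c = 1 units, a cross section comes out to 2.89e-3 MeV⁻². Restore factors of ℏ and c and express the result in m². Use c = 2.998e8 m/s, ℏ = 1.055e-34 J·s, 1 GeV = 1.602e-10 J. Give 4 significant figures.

1.127e-28 m²

Area is [L]² = [E]⁻²·(ℏc)²; restore (ℏc)².
1 GeV⁻² → (ℏc)² × (1 GeV in J)⁻² = 3.898e-32 m².
Convert the energy scale: 2.89e-3 MeV⁻² = 2.89e3 GeV⁻².
Result: 2.89e3 × 3.898e-32 = 1.127e-28 m².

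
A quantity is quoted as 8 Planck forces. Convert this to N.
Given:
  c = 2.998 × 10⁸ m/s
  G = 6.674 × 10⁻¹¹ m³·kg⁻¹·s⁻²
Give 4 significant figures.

One Planck force: F_P = c⁴/G = 1.210 × 10⁴⁴ N.
8 × 1.210 × 10⁴⁴ N = 9.683 × 10⁴⁴ N

9.683 × 10⁴⁴ N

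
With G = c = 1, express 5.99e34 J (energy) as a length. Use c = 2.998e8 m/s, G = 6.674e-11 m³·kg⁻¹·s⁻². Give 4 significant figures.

Energy → length via G/c⁴.
5.99e34 J × (G/c⁴) = 4.949e-10 m

4.949e-10 m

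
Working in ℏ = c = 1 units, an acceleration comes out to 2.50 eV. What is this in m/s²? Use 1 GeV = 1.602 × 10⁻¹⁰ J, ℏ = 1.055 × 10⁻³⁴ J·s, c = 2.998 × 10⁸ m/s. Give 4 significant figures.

Acceleration is [L]/[T]² = c·[E]/ℏ.
1 GeV → c/ℏ × (1 GeV in J) = 4.552 × 10³² m/s².
Convert the energy scale: 2.50 eV = 2.50 × 10⁻⁹ GeV.
Result: 2.50 × 10⁻⁹ × 4.552 × 10³² = 1.138 × 10²⁴ m/s².

1.138 × 10²⁴ m/s²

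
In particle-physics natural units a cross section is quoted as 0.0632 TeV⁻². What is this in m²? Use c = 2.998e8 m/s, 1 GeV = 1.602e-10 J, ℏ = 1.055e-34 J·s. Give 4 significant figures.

Area is [L]² = [E]⁻²·(ℏc)²; restore (ℏc)².
1 GeV⁻² → (ℏc)² × (1 GeV in J)⁻² = 3.898e-32 m².
Convert the energy scale: 0.0632 TeV⁻² = 6.32e-8 GeV⁻².
Result: 6.32e-8 × 3.898e-32 = 2.464e-39 m².

2.464e-39 m²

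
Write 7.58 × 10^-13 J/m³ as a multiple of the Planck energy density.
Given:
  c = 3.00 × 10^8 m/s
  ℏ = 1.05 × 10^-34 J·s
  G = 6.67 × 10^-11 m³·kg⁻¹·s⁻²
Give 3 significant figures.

1.62 × 10^-126

Planck energy density: u_P = c⁷/(ℏG²) = 4.68 × 10^113 J/m³.
7.58 × 10^-13 / 4.68 × 10^113 = 1.62 × 10^-126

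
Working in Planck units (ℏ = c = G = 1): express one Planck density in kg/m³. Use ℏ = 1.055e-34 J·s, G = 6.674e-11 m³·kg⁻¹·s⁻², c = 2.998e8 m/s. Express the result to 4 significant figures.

5.154e96 kg/m³

Dimensional analysis gives ρ_P = c⁵/(ℏG²).
  = 2.422e42 / 4.699e-55
  = 5.154e96 kg/m³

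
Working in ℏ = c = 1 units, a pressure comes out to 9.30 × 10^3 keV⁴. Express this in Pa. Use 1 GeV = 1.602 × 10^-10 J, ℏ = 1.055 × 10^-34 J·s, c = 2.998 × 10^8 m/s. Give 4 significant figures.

Pressure is [E]/[L]³ = [E]⁴/(ℏc)³.
1 GeV⁴ → 1/(ℏc)³ × (1 GeV in J)⁴ = 2.082 × 10^37 Pa.
Convert the energy scale: 9.30 × 10^3 keV⁴ = 9.30 × 10^-21 GeV⁴.
Result: 9.30 × 10^-21 × 2.082 × 10^37 = 1.936 × 10^17 Pa.

1.936 × 10^17 Pa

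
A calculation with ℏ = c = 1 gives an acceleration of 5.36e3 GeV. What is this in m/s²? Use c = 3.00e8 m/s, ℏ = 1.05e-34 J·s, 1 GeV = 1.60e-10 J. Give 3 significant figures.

2.45e36 m/s²

Acceleration is [L]/[T]² = c·[E]/ℏ.
1 GeV → c/ℏ × (1 GeV in J) = 4.57e32 m/s².
Result: 5.36e3 × 4.57e32 = 2.45e36 m/s².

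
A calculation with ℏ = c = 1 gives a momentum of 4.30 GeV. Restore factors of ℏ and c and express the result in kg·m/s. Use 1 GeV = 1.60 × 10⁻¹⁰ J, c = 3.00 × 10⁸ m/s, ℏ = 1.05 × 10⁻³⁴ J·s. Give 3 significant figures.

2.29 × 10⁻¹⁸ kg·m/s

Momentum is [E]/c; divide by c.
1 GeV → 1/c × (1 GeV in J) = 5.33 × 10⁻¹⁹ kg·m/s.
Result: 4.30 × 5.33 × 10⁻¹⁹ = 2.29 × 10⁻¹⁸ kg·m/s.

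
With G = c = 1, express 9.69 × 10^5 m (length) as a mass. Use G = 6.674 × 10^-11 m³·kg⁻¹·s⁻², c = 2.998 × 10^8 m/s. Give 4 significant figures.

1.305 × 10^33 kg

Length → mass via c²/G.
9.69 × 10^5 m × (c²/G) = 1.305 × 10^33 kg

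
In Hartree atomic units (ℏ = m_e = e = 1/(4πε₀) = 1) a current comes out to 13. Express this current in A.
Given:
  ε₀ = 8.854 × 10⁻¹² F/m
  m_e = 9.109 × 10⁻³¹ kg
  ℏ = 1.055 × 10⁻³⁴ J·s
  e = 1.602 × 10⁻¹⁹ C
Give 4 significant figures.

0.08595 A

One atomic unit of electric current: I_au = e E_h/ℏ = m_e e⁵/((4πε₀)²ℏ³) = 6.612 × 10⁻³ A.
13 × 6.612 × 10⁻³ A = 0.08595 A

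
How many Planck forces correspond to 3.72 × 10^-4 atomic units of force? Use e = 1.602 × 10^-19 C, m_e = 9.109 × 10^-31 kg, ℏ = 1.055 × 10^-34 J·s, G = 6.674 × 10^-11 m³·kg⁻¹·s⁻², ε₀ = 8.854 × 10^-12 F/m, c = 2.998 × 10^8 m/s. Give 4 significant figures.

atomic unit of force: F_au = E_h/a₀ = m_e²e⁶/((4πε₀)³ℏ⁴) = 8.220 × 10^-8 N
Planck force: F_P = c⁴/G = 1.210 × 10^44 N
3.72 × 10^-4 × 8.220 × 10^-8 / 1.210 × 10^44 = 2.526 × 10^-55

2.526 × 10^-55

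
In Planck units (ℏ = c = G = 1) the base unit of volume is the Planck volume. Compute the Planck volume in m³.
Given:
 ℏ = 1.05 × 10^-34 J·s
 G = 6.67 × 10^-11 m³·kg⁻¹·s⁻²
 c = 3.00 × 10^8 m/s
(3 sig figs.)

4.18 × 10^-105 m³

V_P = (ℏG/c³)^(3/2)
  = √(1.75 × 10^-209)
  = 4.18 × 10^-105 m³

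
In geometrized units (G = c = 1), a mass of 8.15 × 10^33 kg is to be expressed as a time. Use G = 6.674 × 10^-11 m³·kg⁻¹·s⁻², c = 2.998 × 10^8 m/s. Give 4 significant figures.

0.02019 s

Mass → time via G/c³.
8.15 × 10^33 kg × (G/c³) = 0.02019 s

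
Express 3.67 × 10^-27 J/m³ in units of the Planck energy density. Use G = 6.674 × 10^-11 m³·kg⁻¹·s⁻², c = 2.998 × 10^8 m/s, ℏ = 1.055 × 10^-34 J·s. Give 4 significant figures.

Planck energy density: u_P = c⁷/(ℏG²) = 4.632 × 10^113 J/m³.
3.67 × 10^-27 / 4.632 × 10^113 = 7.923 × 10^-141

7.923 × 10^-141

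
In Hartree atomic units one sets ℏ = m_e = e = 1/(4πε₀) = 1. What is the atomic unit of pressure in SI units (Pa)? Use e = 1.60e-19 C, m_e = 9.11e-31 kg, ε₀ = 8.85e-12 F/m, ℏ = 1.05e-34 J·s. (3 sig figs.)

P_au = E_h/a₀³ = m_e⁴e¹⁰/((4πε₀)⁵ℏ⁸)
E_h = 4.38e-18 J
a₀ = 5.26e-11 m
E_h/a₀³ = 3.01e13 Pa

3.01e13 Pa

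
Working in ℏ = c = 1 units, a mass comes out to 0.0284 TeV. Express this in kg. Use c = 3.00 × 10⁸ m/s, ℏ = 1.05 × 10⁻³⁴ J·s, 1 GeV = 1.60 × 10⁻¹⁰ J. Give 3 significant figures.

Mass is [E]/c²; divide by c².
1 GeV → 1/c² × (1 GeV in J) = 1.78 × 10⁻²⁷ kg.
Convert the energy scale: 0.0284 TeV = 28.4 GeV.
Result: 28.4 × 1.78 × 10⁻²⁷ = 5.05 × 10⁻²⁶ kg.

5.05 × 10⁻²⁶ kg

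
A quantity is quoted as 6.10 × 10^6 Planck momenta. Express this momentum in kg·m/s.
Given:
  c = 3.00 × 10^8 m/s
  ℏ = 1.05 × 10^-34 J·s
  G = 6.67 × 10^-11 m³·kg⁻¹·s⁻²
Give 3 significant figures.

3.98 × 10^7 kg·m/s

One Planck momentum: p_P = √(ℏc³/G) = 6.52 kg·m/s.
6.10 × 10^6 × 6.52 kg·m/s = 3.98 × 10^7 kg·m/s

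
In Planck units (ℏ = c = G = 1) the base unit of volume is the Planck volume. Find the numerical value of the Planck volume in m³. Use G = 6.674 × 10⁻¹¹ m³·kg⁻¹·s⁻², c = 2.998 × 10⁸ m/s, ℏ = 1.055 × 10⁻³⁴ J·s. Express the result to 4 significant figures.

V_P = (ℏG/c³)^(3/2)
  = √(1.784 × 10⁻²⁰⁹)
  = 4.224 × 10⁻¹⁰⁵ m³

4.224 × 10⁻¹⁰⁵ m³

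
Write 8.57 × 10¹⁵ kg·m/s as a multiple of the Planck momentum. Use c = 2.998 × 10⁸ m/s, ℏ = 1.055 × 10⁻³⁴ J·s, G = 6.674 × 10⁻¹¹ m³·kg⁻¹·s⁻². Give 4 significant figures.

Planck momentum: p_P = √(ℏc³/G) = 6.527 kg·m/s.
8.57 × 10¹⁵ / 6.527 = 1.313 × 10¹⁵

1.313 × 10¹⁵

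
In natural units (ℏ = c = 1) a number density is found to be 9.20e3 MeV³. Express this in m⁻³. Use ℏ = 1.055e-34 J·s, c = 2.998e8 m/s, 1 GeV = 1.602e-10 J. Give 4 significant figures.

1.195e42 m⁻³

Number density is [L]⁻³ = [E]³/(ℏc)³.
1 GeV³ → 1/(ℏc)³ × (1 GeV in J)³ = 1.299e47 m⁻³.
Convert the energy scale: 9.20e3 MeV³ = 9.20e-6 GeV³.
Result: 9.20e-6 × 1.299e47 = 1.195e42 m⁻³.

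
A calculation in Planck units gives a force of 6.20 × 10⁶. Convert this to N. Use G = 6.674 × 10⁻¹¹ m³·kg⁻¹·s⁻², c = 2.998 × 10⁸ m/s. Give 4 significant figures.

One Planck force: F_P = c⁴/G = 1.210 × 10⁴⁴ N.
6.20 × 10⁶ × 1.210 × 10⁴⁴ N = 7.505 × 10⁵⁰ N

7.505 × 10⁵⁰ N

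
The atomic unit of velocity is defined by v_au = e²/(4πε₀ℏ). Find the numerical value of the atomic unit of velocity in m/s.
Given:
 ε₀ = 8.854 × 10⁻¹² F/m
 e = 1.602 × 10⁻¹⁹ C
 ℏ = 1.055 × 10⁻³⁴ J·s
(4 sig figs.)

v_au = e²/(4πε₀ℏ)
  = 2.566 × 10⁻³⁸ / 1.174 × 10⁻⁴⁴
  = 2.186 × 10⁶ m/s

2.186 × 10⁶ m/s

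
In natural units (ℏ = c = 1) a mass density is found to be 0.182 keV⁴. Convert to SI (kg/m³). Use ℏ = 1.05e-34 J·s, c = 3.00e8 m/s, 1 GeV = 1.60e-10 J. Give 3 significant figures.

4.24e-5 kg/m³

Mass density is [E]/(c²[L]³) = [E]⁴/(ℏ³c⁵).
1 GeV⁴ → 1/(ℏ³c⁵) × (1 GeV in J)⁴ = 2.33e20 kg/m³.
Convert the energy scale: 0.182 keV⁴ = 1.82e-25 GeV⁴.
Result: 1.82e-25 × 2.33e20 = 4.24e-5 kg/m³.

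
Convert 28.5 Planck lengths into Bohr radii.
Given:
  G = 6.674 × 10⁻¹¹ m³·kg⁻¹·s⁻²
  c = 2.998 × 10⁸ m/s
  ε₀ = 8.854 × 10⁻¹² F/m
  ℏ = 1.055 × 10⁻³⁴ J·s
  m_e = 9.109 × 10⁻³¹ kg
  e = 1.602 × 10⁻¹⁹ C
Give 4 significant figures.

8.697 × 10⁻²⁴

Planck length: ℓ_P = √(ℏG/c³) = 1.616 × 10⁻³⁵ m
Bohr radius: a₀ = 4πε₀ℏ²/(m_e e²) = 5.297 × 10⁻¹¹ m
28.5 × 1.616 × 10⁻³⁵ / 5.297 × 10⁻¹¹ = 8.697 × 10⁻²⁴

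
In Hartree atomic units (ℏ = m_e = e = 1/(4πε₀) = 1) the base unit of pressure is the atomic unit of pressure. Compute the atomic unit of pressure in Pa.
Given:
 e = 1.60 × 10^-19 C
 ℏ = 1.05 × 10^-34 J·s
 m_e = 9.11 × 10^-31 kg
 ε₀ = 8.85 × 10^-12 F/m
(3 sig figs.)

P_au = E_h/a₀³ = m_e⁴e¹⁰/((4πε₀)⁵ℏ⁸)
E_h = 4.38 × 10^-18 J
a₀ = 5.26 × 10^-11 m
E_h/a₀³ = 3.01 × 10^13 Pa

3.01 × 10^13 Pa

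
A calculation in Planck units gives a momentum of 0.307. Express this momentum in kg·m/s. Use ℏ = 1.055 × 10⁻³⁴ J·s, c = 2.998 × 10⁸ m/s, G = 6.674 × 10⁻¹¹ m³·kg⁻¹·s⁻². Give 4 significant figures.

One Planck momentum: p_P = √(ℏc³/G) = 6.527 kg·m/s.
0.307 × 6.527 kg·m/s = 2.004 kg·m/s

2.004 kg·m/s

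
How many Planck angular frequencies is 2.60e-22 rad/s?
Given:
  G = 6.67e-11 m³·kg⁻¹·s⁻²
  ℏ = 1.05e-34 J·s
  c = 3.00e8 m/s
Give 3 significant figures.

Planck angular frequency: ω_P = √(c⁵/(ℏG)) = 1.86e43 rad/s.
2.60e-22 / 1.86e43 = 1.40e-65

1.40e-65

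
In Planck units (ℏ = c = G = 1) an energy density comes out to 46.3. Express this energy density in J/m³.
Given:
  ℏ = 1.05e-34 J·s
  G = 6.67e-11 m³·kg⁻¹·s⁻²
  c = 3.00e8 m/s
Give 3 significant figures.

One Planck energy density: u_P = c⁷/(ℏG²) = 4.68e113 J/m³.
46.3 × 4.68e113 J/m³ = 2.17e115 J/m³

2.17e115 J/m³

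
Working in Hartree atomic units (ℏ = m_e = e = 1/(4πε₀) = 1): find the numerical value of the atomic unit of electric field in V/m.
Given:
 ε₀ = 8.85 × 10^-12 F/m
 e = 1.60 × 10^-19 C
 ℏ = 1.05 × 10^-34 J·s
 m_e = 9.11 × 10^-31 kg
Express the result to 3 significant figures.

5.20 × 10^11 V/m

From ℏ = m_e = e = 1/(4πε₀) = 1 the electric field scale is E_au = E_h/(e a₀) = m_e²e⁵/((4πε₀)³ℏ⁴).
E_h = 4.38 × 10^-18 J
a₀ = 5.26 × 10^-11 m
E_h/(e·a₀) = 5.20 × 10^11 V/m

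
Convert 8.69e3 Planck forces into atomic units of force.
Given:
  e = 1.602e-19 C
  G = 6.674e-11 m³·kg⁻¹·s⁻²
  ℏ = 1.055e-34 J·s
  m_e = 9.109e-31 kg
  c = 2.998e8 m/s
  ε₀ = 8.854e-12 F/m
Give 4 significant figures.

1.280e55

Planck force: F_P = c⁴/G = 1.210e44 N
atomic unit of force: F_au = E_h/a₀ = m_e²e⁶/((4πε₀)³ℏ⁴) = 8.220e-8 N
8.69e3 × 1.210e44 / 8.220e-8 = 1.280e55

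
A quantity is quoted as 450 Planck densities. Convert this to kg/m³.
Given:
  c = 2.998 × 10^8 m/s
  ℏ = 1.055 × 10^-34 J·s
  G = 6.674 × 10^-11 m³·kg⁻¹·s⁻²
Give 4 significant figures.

2.319 × 10^99 kg/m³

One Planck density: ρ_P = c⁵/(ℏG²) = 5.154 × 10^96 kg/m³.
450 × 5.154 × 10^96 kg/m³ = 2.319 × 10^99 kg/m³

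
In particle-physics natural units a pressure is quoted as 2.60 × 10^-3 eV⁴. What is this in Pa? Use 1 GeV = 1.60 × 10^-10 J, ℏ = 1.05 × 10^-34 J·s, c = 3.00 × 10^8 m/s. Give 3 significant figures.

Pressure is [E]/[L]³ = [E]⁴/(ℏc)³.
1 GeV⁴ → 1/(ℏc)³ × (1 GeV in J)⁴ = 2.10 × 10^37 Pa.
Convert the energy scale: 2.60 × 10^-3 eV⁴ = 2.60 × 10^-39 GeV⁴.
Result: 2.60 × 10^-39 × 2.10 × 10^37 = 0.0545 Pa.

0.0545 Pa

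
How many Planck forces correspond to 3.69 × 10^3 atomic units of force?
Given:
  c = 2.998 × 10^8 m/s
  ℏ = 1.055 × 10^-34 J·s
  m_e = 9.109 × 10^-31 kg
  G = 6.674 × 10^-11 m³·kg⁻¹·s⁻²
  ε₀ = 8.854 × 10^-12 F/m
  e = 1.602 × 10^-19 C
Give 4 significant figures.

atomic unit of force: F_au = E_h/a₀ = m_e²e⁶/((4πε₀)³ℏ⁴) = 8.220 × 10^-8 N
Planck force: F_P = c⁴/G = 1.210 × 10^44 N
3.69 × 10^3 × 8.220 × 10^-8 / 1.210 × 10^44 = 2.506 × 10^-48

2.506 × 10^-48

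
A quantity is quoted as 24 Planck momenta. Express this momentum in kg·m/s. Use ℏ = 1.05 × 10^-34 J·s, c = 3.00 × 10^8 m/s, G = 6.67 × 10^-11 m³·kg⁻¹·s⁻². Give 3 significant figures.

156 kg·m/s

One Planck momentum: p_P = √(ℏc³/G) = 6.52 kg·m/s.
24 × 6.52 kg·m/s = 156 kg·m/s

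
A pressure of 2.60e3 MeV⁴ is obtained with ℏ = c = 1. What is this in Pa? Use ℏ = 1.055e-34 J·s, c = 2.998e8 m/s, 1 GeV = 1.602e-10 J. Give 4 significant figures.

5.412e28 Pa

Pressure is [E]/[L]³ = [E]⁴/(ℏc)³.
1 GeV⁴ → 1/(ℏc)³ × (1 GeV in J)⁴ = 2.082e37 Pa.
Convert the energy scale: 2.60e3 MeV⁴ = 2.60e-9 GeV⁴.
Result: 2.60e-9 × 2.082e37 = 5.412e28 Pa.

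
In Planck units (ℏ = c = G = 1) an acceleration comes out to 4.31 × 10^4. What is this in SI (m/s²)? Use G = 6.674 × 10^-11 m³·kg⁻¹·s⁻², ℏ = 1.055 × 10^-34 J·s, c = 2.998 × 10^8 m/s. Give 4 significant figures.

One Planck acceleration: a_P = √(c⁷/(ℏG)) = 5.560 × 10^51 m/s².
4.31 × 10^4 × 5.560 × 10^51 m/s² = 2.396 × 10^56 m/s²

2.396 × 10^56 m/s²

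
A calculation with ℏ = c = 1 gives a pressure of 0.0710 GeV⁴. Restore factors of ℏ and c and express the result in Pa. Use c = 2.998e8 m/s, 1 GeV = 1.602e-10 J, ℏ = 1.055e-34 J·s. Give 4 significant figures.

1.478e36 Pa

Pressure is [E]/[L]³ = [E]⁴/(ℏc)³.
1 GeV⁴ → 1/(ℏc)³ × (1 GeV in J)⁴ = 2.082e37 Pa.
Result: 0.0710 × 2.082e37 = 1.478e36 Pa.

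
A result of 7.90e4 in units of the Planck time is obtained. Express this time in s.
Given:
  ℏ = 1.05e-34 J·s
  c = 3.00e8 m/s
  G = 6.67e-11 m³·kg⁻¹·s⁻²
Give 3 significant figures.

One Planck time: t_P = √(ℏG/c⁵) = 5.37e-44 s.
7.90e4 × 5.37e-44 s = 4.24e-39 s

4.24e-39 s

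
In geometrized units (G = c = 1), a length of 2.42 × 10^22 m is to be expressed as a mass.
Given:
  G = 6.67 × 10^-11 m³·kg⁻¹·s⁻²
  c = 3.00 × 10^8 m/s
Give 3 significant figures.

3.27 × 10^49 kg

Length → mass via c²/G.
2.42 × 10^22 m × (c²/G) = 3.27 × 10^49 kg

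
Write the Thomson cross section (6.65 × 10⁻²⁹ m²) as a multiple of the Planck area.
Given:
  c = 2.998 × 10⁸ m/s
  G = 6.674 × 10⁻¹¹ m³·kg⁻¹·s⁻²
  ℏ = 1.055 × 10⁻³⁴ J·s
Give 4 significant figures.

2.545 × 10⁴¹

Planck area: A_P = ℏG/c³ = 2.613 × 10⁻⁷⁰ m².
6.65 × 10⁻²⁹ / 2.613 × 10⁻⁷⁰ = 2.545 × 10⁴¹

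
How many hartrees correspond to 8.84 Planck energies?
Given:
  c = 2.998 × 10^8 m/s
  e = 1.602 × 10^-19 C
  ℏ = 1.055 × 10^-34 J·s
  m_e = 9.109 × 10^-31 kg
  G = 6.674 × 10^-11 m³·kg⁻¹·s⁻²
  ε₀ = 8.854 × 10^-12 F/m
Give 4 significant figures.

Planck energy: E_P = √(ℏc⁵/G) = 1.957 × 10^9 J
hartree: E_h = m_e e⁴/(4πε₀ℏ)² = 4.354 × 10^-18 J
8.84 × 1.957 × 10^9 / 4.354 × 10^-18 = 3.972 × 10^27

3.972 × 10^27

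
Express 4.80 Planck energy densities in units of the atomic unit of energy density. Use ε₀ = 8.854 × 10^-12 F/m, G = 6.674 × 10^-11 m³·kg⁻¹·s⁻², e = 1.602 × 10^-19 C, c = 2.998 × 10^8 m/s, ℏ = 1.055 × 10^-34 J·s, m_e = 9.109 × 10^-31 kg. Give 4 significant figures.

7.591 × 10^100

Planck energy density: u_P = c⁷/(ℏG²) = 4.632 × 10^113 J/m³
atomic unit of energy density: u_au = E_h/a₀³ = m_e⁴e¹⁰/((4πε₀)⁵ℏ⁸) = 2.929 × 10^13 J/m³
4.80 × 4.632 × 10^113 / 2.929 × 10^13 = 7.591 × 10^100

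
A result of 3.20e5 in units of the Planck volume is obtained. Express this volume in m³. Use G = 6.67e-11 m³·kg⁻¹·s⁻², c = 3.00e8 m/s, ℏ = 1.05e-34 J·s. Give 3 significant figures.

1.34e-99 m³

One Planck volume: V_P = (ℏG/c³)^(3/2) = 4.18e-105 m³.
3.20e5 × 4.18e-105 m³ = 1.34e-99 m³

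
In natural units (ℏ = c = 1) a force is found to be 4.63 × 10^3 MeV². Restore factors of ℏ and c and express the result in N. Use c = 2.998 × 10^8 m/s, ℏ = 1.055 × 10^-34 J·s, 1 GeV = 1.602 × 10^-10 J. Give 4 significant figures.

Force is [E]/[L] = [E]²/(ℏc); restore (ℏc)⁻¹.
1 GeV² → 1/(ℏc) × (1 GeV in J)² = 8.114 × 10^5 N.
Convert the energy scale: 4.63 × 10^3 MeV² = 4.63 × 10^-3 GeV².
Result: 4.63 × 10^-3 × 8.114 × 10^5 = 3.757 × 10^3 N.

3.757 × 10^3 N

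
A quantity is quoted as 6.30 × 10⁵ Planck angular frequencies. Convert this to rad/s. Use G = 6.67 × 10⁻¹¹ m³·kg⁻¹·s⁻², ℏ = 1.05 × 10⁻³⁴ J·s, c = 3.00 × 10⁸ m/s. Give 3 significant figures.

1.17 × 10⁴⁹ rad/s

One Planck angular frequency: ω_P = √(c⁵/(ℏG)) = 1.86 × 10⁴³ rad/s.
6.30 × 10⁵ × 1.86 × 10⁴³ rad/s = 1.17 × 10⁴⁹ rad/s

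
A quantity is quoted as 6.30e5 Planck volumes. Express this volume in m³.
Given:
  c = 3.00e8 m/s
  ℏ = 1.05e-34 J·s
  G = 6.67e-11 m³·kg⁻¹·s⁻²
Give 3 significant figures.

2.63e-99 m³

One Planck volume: V_P = (ℏG/c³)^(3/2) = 4.18e-105 m³.
6.30e5 × 4.18e-105 m³ = 2.63e-99 m³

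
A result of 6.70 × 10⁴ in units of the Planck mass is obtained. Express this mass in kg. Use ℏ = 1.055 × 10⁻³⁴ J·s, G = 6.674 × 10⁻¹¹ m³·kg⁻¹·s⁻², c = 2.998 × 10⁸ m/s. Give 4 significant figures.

1.459 × 10⁻³ kg

One Planck mass: m_P = √(ℏc/G) = 2.177 × 10⁻⁸ kg.
6.70 × 10⁴ × 2.177 × 10⁻⁸ kg = 1.459 × 10⁻³ kg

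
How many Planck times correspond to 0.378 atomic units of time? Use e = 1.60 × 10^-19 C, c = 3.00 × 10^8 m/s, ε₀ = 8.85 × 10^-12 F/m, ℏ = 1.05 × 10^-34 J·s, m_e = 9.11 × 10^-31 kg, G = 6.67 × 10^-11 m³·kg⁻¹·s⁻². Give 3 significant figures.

1.69 × 10^26

atomic unit of time: τ_au = (4πε₀)²ℏ³/(m_e e⁴) = 2.40 × 10^-17 s
Planck time: t_P = √(ℏG/c⁵) = 5.37 × 10^-44 s
0.378 × 2.40 × 10^-17 / 5.37 × 10^-44 = 1.69 × 10^26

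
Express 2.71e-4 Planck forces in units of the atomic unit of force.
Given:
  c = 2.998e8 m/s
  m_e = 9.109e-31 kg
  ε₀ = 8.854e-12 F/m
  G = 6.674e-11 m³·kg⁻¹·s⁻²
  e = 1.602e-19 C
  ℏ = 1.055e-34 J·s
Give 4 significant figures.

3.991e47

Planck force: F_P = c⁴/G = 1.210e44 N
atomic unit of force: F_au = E_h/a₀ = m_e²e⁶/((4πε₀)³ℏ⁴) = 8.220e-8 N
2.71e-4 × 1.210e44 / 8.220e-8 = 3.991e47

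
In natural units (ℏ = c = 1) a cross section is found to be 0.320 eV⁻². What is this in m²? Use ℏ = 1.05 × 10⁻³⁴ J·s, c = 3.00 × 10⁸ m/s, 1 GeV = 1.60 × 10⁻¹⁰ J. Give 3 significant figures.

1.24 × 10⁻¹⁴ m²

Area is [L]² = [E]⁻²·(ℏc)²; restore (ℏc)².
1 GeV⁻² → (ℏc)² × (1 GeV in J)⁻² = 3.88 × 10⁻³² m².
Convert the energy scale: 0.320 eV⁻² = 3.20 × 10¹⁷ GeV⁻².
Result: 3.20 × 10¹⁷ × 3.88 × 10⁻³² = 1.24 × 10⁻¹⁴ m².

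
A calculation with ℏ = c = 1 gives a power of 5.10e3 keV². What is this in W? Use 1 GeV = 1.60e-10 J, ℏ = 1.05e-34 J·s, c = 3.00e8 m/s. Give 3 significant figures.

Power is [E]/[T] = [E]²/ℏ.
1 GeV² → 1/ℏ × (1 GeV in J)² = 2.44e14 W.
Convert the energy scale: 5.10e3 keV² = 5.10e-9 GeV².
Result: 5.10e-9 × 2.44e14 = 1.24e6 W.

1.24e6 W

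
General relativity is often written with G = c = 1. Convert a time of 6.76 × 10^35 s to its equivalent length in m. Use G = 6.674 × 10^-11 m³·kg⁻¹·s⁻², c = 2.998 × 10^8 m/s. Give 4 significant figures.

Time → length via c.
6.76 × 10^35 s × (c) = 2.027 × 10^44 m

2.027 × 10^44 m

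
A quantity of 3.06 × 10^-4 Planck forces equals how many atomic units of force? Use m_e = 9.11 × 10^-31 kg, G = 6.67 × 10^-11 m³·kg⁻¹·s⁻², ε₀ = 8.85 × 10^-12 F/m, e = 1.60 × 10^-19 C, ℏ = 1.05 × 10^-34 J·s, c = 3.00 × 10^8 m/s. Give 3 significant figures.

4.46 × 10^47

Planck force: F_P = c⁴/G = 1.21 × 10^44 N
atomic unit of force: F_au = E_h/a₀ = m_e²e⁶/((4πε₀)³ℏ⁴) = 8.33 × 10^-8 N
3.06 × 10^-4 × 1.21 × 10^44 / 8.33 × 10^-8 = 4.46 × 10^47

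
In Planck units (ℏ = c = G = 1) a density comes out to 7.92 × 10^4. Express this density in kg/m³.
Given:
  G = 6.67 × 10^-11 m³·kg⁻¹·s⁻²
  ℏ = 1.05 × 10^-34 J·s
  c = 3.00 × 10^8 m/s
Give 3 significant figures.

One Planck density: ρ_P = c⁵/(ℏG²) = 5.20 × 10^96 kg/m³.
7.92 × 10^4 × 5.20 × 10^96 kg/m³ = 4.12 × 10^101 kg/m³

4.12 × 10^101 kg/m³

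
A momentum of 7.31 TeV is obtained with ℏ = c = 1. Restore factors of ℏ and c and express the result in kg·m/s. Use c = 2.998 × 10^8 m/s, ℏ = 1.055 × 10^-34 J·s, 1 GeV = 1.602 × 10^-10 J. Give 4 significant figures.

3.906 × 10^-15 kg·m/s

Momentum is [E]/c; divide by c.
1 GeV → 1/c × (1 GeV in J) = 5.344 × 10^-19 kg·m/s.
Convert the energy scale: 7.31 TeV = 7.31 × 10^3 GeV.
Result: 7.31 × 10^3 × 5.344 × 10^-19 = 3.906 × 10^-15 kg·m/s.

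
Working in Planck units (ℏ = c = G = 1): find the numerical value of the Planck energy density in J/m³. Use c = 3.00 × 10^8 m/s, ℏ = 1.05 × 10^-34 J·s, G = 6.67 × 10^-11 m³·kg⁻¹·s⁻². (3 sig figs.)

The unique combination of the constants set to 1 with dimensions of energy density is u_P = c⁷/(ℏG²).
  = 2.19 × 10^59 / 4.67 × 10^-55
  = 4.68 × 10^113 J/m³

4.68 × 10^113 J/m³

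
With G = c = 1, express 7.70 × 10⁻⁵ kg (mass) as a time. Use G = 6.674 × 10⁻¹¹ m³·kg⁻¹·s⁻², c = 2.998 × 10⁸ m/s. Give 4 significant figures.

Mass → time via G/c³.
7.70 × 10⁻⁵ kg × (G/c³) = 1.907 × 10⁻⁴⁰ s

1.907 × 10⁻⁴⁰ s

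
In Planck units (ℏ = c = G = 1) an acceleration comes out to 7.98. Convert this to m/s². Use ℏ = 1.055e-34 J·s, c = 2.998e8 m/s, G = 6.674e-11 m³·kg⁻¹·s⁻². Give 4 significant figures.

One Planck acceleration: a_P = √(c⁷/(ℏG)) = 5.560e51 m/s².
7.98 × 5.560e51 m/s² = 4.437e52 m/s²

4.437e52 m/s²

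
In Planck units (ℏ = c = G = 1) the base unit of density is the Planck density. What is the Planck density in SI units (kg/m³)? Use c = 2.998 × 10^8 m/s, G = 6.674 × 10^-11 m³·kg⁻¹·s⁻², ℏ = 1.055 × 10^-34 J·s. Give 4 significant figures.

5.154 × 10^96 kg/m³

ρ_P = c⁵/(ℏG²)
  = 2.422 × 10^42 / 4.699 × 10^-55
  = 5.154 × 10^96 kg/m³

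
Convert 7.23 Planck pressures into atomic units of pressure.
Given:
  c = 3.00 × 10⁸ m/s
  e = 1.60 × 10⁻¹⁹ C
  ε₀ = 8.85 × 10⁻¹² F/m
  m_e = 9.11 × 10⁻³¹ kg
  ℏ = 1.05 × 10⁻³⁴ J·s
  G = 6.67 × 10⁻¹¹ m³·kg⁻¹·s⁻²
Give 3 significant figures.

1.12 × 10¹⁰¹

Planck pressure: p_P = c⁷/(ℏG²) = 4.68 × 10¹¹³ Pa
atomic unit of pressure: P_au = E_h/a₀³ = m_e⁴e¹⁰/((4πε₀)⁵ℏ⁸) = 3.01 × 10¹³ Pa
7.23 × 4.68 × 10¹¹³ / 3.01 × 10¹³ = 1.12 × 10¹⁰¹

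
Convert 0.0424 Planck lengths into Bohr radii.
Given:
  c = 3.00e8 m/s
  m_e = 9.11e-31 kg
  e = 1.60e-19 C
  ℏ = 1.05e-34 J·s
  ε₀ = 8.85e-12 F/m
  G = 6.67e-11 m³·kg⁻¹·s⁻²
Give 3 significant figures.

1.30e-26

Planck length: ℓ_P = √(ℏG/c³) = 1.61e-35 m
Bohr radius: a₀ = 4πε₀ℏ²/(m_e e²) = 5.26e-11 m
0.0424 × 1.61e-35 / 5.26e-11 = 1.30e-26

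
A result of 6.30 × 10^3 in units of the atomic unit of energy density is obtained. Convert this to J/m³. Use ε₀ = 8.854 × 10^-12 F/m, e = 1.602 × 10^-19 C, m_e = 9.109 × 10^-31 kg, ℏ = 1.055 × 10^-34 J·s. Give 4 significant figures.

1.845 × 10^17 J/m³

One atomic unit of energy density: u_au = E_h/a₀³ = m_e⁴e¹⁰/((4πε₀)⁵ℏ⁸) = 2.929 × 10^13 J/m³.
6.30 × 10^3 × 2.929 × 10^13 J/m³ = 1.845 × 10^17 J/m³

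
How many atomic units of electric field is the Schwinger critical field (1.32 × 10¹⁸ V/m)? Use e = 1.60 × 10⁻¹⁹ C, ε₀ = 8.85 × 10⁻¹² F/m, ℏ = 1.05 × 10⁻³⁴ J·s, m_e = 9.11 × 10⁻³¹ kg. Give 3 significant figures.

atomic unit of electric field: E_au = E_h/(e a₀) = m_e²e⁵/((4πε₀)³ℏ⁴) = 5.20 × 10¹¹ V/m.
1.32 × 10¹⁸ / 5.20 × 10¹¹ = 2.54 × 10⁶

2.54 × 10⁶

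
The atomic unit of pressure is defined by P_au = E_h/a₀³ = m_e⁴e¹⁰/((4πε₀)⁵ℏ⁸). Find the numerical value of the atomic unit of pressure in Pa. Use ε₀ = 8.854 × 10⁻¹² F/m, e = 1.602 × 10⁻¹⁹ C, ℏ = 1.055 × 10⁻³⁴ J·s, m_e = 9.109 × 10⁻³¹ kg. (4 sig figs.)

2.929 × 10¹³ Pa

P_au = E_h/a₀³ = m_e⁴e¹⁰/((4πε₀)⁵ℏ⁸)
E_h = 4.354 × 10⁻¹⁸ J
a₀ = 5.297 × 10⁻¹¹ m
E_h/a₀³ = 2.929 × 10¹³ Pa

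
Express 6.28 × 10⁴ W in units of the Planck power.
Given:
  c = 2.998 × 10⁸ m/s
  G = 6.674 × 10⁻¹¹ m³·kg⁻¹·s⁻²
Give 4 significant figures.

1.731 × 10⁻⁴⁸

Planck power: P_P = c⁵/G = 3.629 × 10⁵² W.
6.28 × 10⁴ / 3.629 × 10⁵² = 1.731 × 10⁻⁴⁸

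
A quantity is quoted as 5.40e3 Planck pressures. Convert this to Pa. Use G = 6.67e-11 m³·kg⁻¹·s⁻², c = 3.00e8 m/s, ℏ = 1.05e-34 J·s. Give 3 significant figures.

One Planck pressure: p_P = c⁷/(ℏG²) = 4.68e113 Pa.
5.40e3 × 4.68e113 Pa = 2.53e117 Pa

2.53e117 Pa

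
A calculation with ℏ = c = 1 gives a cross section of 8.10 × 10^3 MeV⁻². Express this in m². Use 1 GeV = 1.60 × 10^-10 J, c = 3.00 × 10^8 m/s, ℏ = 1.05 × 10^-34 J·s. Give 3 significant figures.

3.14 × 10^-22 m²

Area is [L]² = [E]⁻²·(ℏc)²; restore (ℏc)².
1 GeV⁻² → (ℏc)² × (1 GeV in J)⁻² = 3.88 × 10^-32 m².
Convert the energy scale: 8.10 × 10^3 MeV⁻² = 8.10 × 10^9 GeV⁻².
Result: 8.10 × 10^9 × 3.88 × 10^-32 = 3.14 × 10^-22 m².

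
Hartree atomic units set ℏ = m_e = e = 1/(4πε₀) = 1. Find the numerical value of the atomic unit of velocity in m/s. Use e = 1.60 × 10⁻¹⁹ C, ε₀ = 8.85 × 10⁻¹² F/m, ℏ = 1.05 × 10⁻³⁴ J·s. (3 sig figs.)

2.19 × 10⁶ m/s

The unique combination of the constants set to 1 with dimensions of velocity is v_au = e²/(4πε₀ℏ).
  = 2.56 × 10⁻³⁸ / 1.17 × 10⁻⁴⁴
  = 2.19 × 10⁶ m/s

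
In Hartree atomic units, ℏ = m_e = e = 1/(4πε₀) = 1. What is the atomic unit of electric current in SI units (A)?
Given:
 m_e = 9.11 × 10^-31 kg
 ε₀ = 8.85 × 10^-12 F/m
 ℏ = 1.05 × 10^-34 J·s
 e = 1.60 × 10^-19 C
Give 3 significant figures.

From ℏ = m_e = e = 1/(4πε₀) = 1 the current scale is I_au = e E_h/ℏ = m_e e⁵/((4πε₀)²ℏ³).
E_h = 4.38 × 10^-18 J
e·E_h/ℏ = 6.67 × 10^-3 A

6.67 × 10^-3 A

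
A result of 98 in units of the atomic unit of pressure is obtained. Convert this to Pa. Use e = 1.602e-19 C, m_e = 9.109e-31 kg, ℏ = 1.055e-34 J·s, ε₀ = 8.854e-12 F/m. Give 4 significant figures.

2.871e15 Pa

One atomic unit of pressure: P_au = E_h/a₀³ = m_e⁴e¹⁰/((4πε₀)⁵ℏ⁸) = 2.929e13 Pa.
98 × 2.929e13 Pa = 2.871e15 Pa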